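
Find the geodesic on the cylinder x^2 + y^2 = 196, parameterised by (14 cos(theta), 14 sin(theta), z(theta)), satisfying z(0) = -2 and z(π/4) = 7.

Parameterise the cylinder of radius R = 14 as
    r(θ) = (14 cos θ, 14 sin θ, z(θ)).
The arc-length element is
    ds = sqrt(196 + (dz/dθ)^2) dθ,
so the Lagrangian is L = sqrt(196 + z'^2).
L depends on z' only, not on z or θ, so ∂L/∂z = 0 and
    ∂L/∂z' = z' / sqrt(196 + z'^2).
The Euler-Lagrange equation gives
    d/dθ( z' / sqrt(196 + z'^2) ) = 0,
so z' is constant. Integrating once:
    z(θ) = a θ + b,
a helix on the cylinder (a straight line when the cylinder is unrolled). The constants a, b are determined by the endpoint conditions.
With endpoint conditions z(0) = -2 and z(π/4) = 7: from z(0) = b we get b = -2, and a·π/4 + -2 = 7 gives a = 36/π, so
    z(θ) = (36/π) θ − 2.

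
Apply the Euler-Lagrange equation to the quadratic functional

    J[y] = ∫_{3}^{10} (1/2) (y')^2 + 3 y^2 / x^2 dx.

The Lagrangian is L = (1/2) (y')^2 + 3 y^2 / x^2.
Compute ∂L/∂y = 6y/x^2, ∂L/∂y' = y'.
The Euler-Lagrange equation d/dx(∂L/∂y') − ∂L/∂y = 0 reduces to
    y'' − 6/x^2 · y = 0  (x > 0).
Its general solution is
    y(x) = A x^3 + B x^(-2),
with A, B fixed by the endpoint conditions.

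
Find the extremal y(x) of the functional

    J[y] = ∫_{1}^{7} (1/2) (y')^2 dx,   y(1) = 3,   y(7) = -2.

The Lagrangian is L = (1/2) (y')^2.
Compute ∂L/∂y = 0, ∂L/∂y' = y'.
The Euler-Lagrange equation d/dx(∂L/∂y') − ∂L/∂y = 0 reduces to
    y'' = 0.
Its general solution is
    y(x) = A x + B,
with A, B fixed by the endpoint conditions.
Applying the endpoint conditions y(1) = 3 and y(7) = -2: solve A·1 + B = 3 and A·7 + B = -2. Subtracting gives A(7 − 1) = -2 − 3, so A = -5/6, and B = 3 − A·1 = 23/6. Therefore
    y(x) = (-5/6) x + 23/6.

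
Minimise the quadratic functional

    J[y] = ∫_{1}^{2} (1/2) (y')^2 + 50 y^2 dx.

The Lagrangian is L = (1/2) (y')^2 + 50 y^2.
Compute ∂L/∂y = 100y, ∂L/∂y' = y'.
The Euler-Lagrange equation d/dx(∂L/∂y') − ∂L/∂y = 0 reduces to
    y'' − 100 y = 0.
Its general solution is
    y(x) = A e^(10x) + B e^(−10x),
with A, B fixed by the endpoint conditions.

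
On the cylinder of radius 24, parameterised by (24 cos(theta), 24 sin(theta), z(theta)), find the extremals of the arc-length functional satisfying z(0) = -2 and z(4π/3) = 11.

Parameterise the cylinder of radius R = 24 as
    r(θ) = (24 cos θ, 24 sin θ, z(θ)).
The arc-length element is
    ds = sqrt(576 + (dz/dθ)^2) dθ,
so the Lagrangian is L = sqrt(576 + z'^2).
L depends on z' only, not on z or θ, so ∂L/∂z = 0 and
    ∂L/∂z' = z' / sqrt(576 + z'^2).
The Euler-Lagrange equation gives
    d/dθ( z' / sqrt(576 + z'^2) ) = 0,
so z' is constant. Integrating once:
    z(θ) = a θ + b,
a helix on the cylinder (a straight line when the cylinder is unrolled). The constants a, b are determined by the endpoint conditions.
With endpoint conditions z(0) = -2 and z(4π/3) = 11: from z(0) = b we get b = -2, and a·4π/3 + -2 = 11 gives a = 39/(4π), so
    z(θ) = (39/(4π)) θ − 2.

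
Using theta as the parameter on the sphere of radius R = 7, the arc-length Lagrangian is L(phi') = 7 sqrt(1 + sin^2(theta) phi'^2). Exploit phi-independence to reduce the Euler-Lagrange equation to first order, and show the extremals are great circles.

On the sphere of radius R = 7 with spherical coordinates (θ, φ), the induced metric is
    ds^2 = 49(dθ^2 + sin^2(θ) dφ^2).
Parameterise by θ; the arc-length functional is
    J[φ] = ∫ 7 sqrt(1 + sin^2(θ) (dφ/dθ)^2) dθ,
so L = 7 sqrt(1 + sin^2(θ) φ'^2). Compute
    ∂L/∂φ = 0  (L has no explicit φ dependence),
    ∂L/∂φ' = 7 sin^2(θ) φ' / sqrt(1 + sin^2(θ) φ'^2).
Since ∂L/∂φ = 0, the Euler-Lagrange equation
    d/dθ(∂L/∂φ') − ∂L/∂φ = 0
reduces to d/dθ(∂L/∂φ') = 0, i.e. the momentum conjugate to φ is conserved:
    7 sin^2(θ) φ' / sqrt(1 + sin^2(θ) φ'^2) = C.
The overall factor of 7 is constant, so dividing through gives Clairaut's relation sin^2(θ) φ' / sqrt(1 + sin^2(θ) φ'^2) = C' (with C' = C/7). Solving for φ' and integrating gives the great-circle family
    cot(θ) = A cos(φ − φ_0),
i.e. the intersection of the sphere with a plane through the origin. The two constants A and φ_0 (equivalently C and one phase) are fixed by the two endpoint conditions.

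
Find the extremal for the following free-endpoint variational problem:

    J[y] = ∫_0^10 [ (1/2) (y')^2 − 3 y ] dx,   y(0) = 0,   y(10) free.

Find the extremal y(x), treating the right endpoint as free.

The Lagrangian L = (1/2) (y')^2 − 3 y gives
    ∂L/∂y = −3,   ∂L/∂y' = y'.
Euler-Lagrange: d/dx(y') − (−3) = 0, i.e. y'' + 3 = 0, so
    y(x) = −(3/2) x^2 + C1 x + C2.
Fixed left endpoint y(0) = 0 ⇒ C2 = 0.
The right endpoint x = 10 is free, so the natural (transversality) condition is ∂L/∂y' |_{x=10} = 0, i.e. y'(10) = 0.
Compute y'(x) = −3 x + C1, so y'(10) = −30 + C1 = 0 ⇒ C1 = 30.
Therefore the extremal is
    y(x) = −(3/2) x^2 + 30 x.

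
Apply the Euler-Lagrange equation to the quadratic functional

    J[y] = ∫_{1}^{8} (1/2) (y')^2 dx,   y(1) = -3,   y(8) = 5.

The Lagrangian is L = (1/2) (y')^2.
Compute ∂L/∂y = 0, ∂L/∂y' = y'.
The Euler-Lagrange equation d/dx(∂L/∂y') − ∂L/∂y = 0 reduces to
    y'' = 0.
Its general solution is
    y(x) = A x + B,
with A, B fixed by the endpoint conditions.
Applying the endpoint conditions y(1) = -3 and y(8) = 5: solve A·1 + B = -3 and A·8 + B = 5. Subtracting gives A(8 − 1) = 5 − -3, so A = 8/7, and B = -3 − A·1 = -29/7. Therefore
    y(x) = (8/7) x - 29/7.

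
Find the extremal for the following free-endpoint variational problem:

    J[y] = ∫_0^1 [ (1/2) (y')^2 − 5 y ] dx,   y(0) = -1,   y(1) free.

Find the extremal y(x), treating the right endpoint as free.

The Lagrangian L = (1/2) (y')^2 − 5 y gives
    ∂L/∂y = −5,   ∂L/∂y' = y'.
Euler-Lagrange: d/dx(y') − (−5) = 0, i.e. y'' + 5 = 0, so
    y(x) = −(5/2) x^2 + C1 x + C2.
Fixed left endpoint y(0) = -1 ⇒ C2 = -1.
The right endpoint x = 1 is free, so the natural (transversality) condition is ∂L/∂y' |_{x=1} = 0, i.e. y'(1) = 0.
Compute y'(x) = −5 x + C1, so y'(1) = −5 + C1 = 0 ⇒ C1 = 5.
Therefore the extremal is
    y(x) = −(5/2) x^2 + 5 x − 1.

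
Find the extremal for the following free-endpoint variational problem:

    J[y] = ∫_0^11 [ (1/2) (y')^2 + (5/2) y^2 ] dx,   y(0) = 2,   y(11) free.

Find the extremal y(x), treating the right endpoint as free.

The Lagrangian L = (1/2) (y')^2 + (5/2) y^2 gives
    ∂L/∂y = 5 y,   ∂L/∂y' = y'.
Euler-Lagrange: y'' − 5 y = 0.
With k = sqrt(5), the general solution is
    y(x) = A cosh(sqrt(5) x) + B sinh(sqrt(5) x).
Fixed left endpoint y(0) = 2 ⇒ A = 2.
The right endpoint x = 11 is free, so the natural (transversality) condition is ∂L/∂y' |_{x=11} = 0, i.e. y'(11) = 0.
Compute y'(x) = A k sinh(k x) + B k cosh(k x), so
    y'(11) = A k sinh(k·11) + B k cosh(k·11) = 0
    ⇒ B = −A tanh(k·11) = − 2 tanh(sqrt(5)·11).
Therefore the extremal is
    y(x) = 2 cosh(sqrt(5) x) − 2 tanh(sqrt(5)·11) sinh(sqrt(5) x).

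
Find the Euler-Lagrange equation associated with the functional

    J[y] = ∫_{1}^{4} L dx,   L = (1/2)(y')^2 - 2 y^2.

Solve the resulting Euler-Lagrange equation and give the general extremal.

The Lagrangian is L = (1/2)(y')^2 - 2 y^2.
∂L/∂y = -4y.
∂L/∂y' = y'.
The Euler-Lagrange equation d/dx(∂L/∂y') − ∂L/∂y = 0 becomes:
    y'' + 4 y = 0
General solution: y(x) = A sin(2x) + B cos(2x), where A and B are arbitrary constants fixed by the endpoint conditions.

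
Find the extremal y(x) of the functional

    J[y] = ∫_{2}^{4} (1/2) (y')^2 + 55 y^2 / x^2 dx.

The Lagrangian is L = (1/2) (y')^2 + 55 y^2 / x^2.
Compute ∂L/∂y = 110y/x^2, ∂L/∂y' = y'.
The Euler-Lagrange equation d/dx(∂L/∂y') − ∂L/∂y = 0 reduces to
    y'' − 110/x^2 · y = 0  (x > 0).
Its general solution is
    y(x) = A x^11 + B x^(-10),
with A, B fixed by the endpoint conditions.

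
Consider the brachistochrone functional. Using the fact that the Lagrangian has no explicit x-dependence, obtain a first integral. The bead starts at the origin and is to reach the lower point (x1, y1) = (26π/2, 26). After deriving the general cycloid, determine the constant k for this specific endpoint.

The Lagrangian L = sqrt((1 + y'^2) / y) has no explicit x dependence, so the Beltrami identity applies:
    L − y' ∂L/∂y' = C.
Compute ∂L/∂y' = y' / sqrt(y (1 + y'^2)).
Substitute:
    sqrt((1 + y'^2)/y) − y'·y' / sqrt(y (1 + y'^2))
    = (1 + y'^2) / sqrt(y (1 + y'^2)) − y'^2 / sqrt(y (1 + y'^2))
    = 1 / sqrt(y (1 + y'^2)) = C.
Squaring and rearranging gives the first integral
    y (1 + y'^2) = 1/C^2 =: k   (constant).
Solving this first-order ODE by the substitution
    y = (k/2)(1 − cos θ)
yields the cycloid parameterisation
    x(θ) = (k/2)(θ − sin θ),   y(θ) = (k/2)(1 − cos θ).
The constant k is fixed by the endpoint condition.
Now fit the given lower endpoint (x1, y1) = (26π/2, 26). At the bottom of the first arch (θ = π), the parametric equations give
    y(π) = (k/2)(1 − cos π) = k,
    x(π) = (k/2)(π − sin π) = kπ/2.
Matching y(π) = 26 gives k = 26, consistent with x(π) = 26π/2. Therefore the specific cycloid is
    x(θ) = (26/2)(θ − sin θ),   y(θ) = (26/2)(1 − cos θ).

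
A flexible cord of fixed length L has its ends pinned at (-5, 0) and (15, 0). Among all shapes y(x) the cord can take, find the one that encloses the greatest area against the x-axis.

Set up the augmented Lagrangian using a multiplier λ for the length constraint:
    F(y, y') = y − λ sqrt(1 + y'^2).
F has no explicit x dependence, so the Beltrami identity yields a first integral
    F − y' ∂F/∂y' = C.
Compute ∂F/∂y' = −λ y' / sqrt(1 + y'^2). Then
    y − λ sqrt(1 + y'^2) + λ y'^2 / sqrt(1 + y'^2) = C
    ⇒  y − λ / sqrt(1 + y'^2) = C.
Solving for y' and integrating gives
    (x − a)^2 + (y − b)^2 = λ^2,
a circular arc of radius λ. The constants a, b are determined by the endpoint conditions y(-5) = y(15) = 0, and λ is fixed implicitly by the length constraint
    ∫_{-5}^{15} sqrt(1 + y'^2) dx = L.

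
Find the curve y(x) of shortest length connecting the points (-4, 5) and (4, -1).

Arc-length functional: J[y] = ∫ sqrt(1 + (y')^2) dx.
Lagrangian L = sqrt(1 + (y')^2) has no explicit y dependence, so ∂L/∂y = 0 and the Euler-Lagrange equation gives
    d/dx( y' / sqrt(1 + (y')^2) ) = 0  ⇒  y' / sqrt(1 + (y')^2) = const.
Hence y' is constant, so y(x) is affine.
Fitting the endpoints (-4, 5) and (4, -1):
    slope m = ((-1) − 5) / (4 − (-4)) = -3/4,
    intercept c = 5 − m·(-4) = 2.
Extremal: y(x) = (-3/4) x + 2.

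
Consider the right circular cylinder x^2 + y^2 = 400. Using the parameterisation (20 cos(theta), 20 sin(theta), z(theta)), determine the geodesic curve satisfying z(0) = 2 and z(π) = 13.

Parameterise the cylinder of radius R = 20 as
    r(θ) = (20 cos θ, 20 sin θ, z(θ)).
The arc-length element is
    ds = sqrt(400 + (dz/dθ)^2) dθ,
so the Lagrangian is L = sqrt(400 + z'^2).
L depends on z' only, not on z or θ, so ∂L/∂z = 0 and
    ∂L/∂z' = z' / sqrt(400 + z'^2).
The Euler-Lagrange equation gives
    d/dθ( z' / sqrt(400 + z'^2) ) = 0,
so z' is constant. Integrating once:
    z(θ) = a θ + b,
a helix on the cylinder (a straight line when the cylinder is unrolled). The constants a, b are determined by the endpoint conditions.
With endpoint conditions z(0) = 2 and z(π) = 13: from z(0) = b we get b = 2, and a·π + 2 = 13 gives a = 11/π, so
    z(θ) = (11/π) θ + 2.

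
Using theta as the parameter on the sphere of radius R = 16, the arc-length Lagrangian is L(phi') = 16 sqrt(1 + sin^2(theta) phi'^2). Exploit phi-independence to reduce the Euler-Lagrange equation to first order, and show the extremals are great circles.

On the sphere of radius R = 16 with spherical coordinates (θ, φ), the induced metric is
    ds^2 = 256(dθ^2 + sin^2(θ) dφ^2).
Parameterise by θ; the arc-length functional is
    J[φ] = ∫ 16 sqrt(1 + sin^2(θ) (dφ/dθ)^2) dθ,
so L = 16 sqrt(1 + sin^2(θ) φ'^2). Compute
    ∂L/∂φ = 0  (L has no explicit φ dependence),
    ∂L/∂φ' = 16 sin^2(θ) φ' / sqrt(1 + sin^2(θ) φ'^2).
Since ∂L/∂φ = 0, the Euler-Lagrange equation
    d/dθ(∂L/∂φ') − ∂L/∂φ = 0
reduces to d/dθ(∂L/∂φ') = 0, i.e. the momentum conjugate to φ is conserved:
    16 sin^2(θ) φ' / sqrt(1 + sin^2(θ) φ'^2) = C.
The overall factor of 16 is constant, so dividing through gives Clairaut's relation sin^2(θ) φ' / sqrt(1 + sin^2(θ) φ'^2) = C' (with C' = C/16). Solving for φ' and integrating gives the great-circle family
    cot(θ) = A cos(φ − φ_0),
i.e. the intersection of the sphere with a plane through the origin. The two constants A and φ_0 (equivalently C and one phase) are fixed by the two endpoint conditions.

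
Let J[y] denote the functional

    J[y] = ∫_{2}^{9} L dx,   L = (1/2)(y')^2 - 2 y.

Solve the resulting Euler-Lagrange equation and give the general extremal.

The Lagrangian is L = (1/2)(y')^2 - 2 y.
∂L/∂y = -2.
∂L/∂y' = y'.
The Euler-Lagrange equation d/dx(∂L/∂y') − ∂L/∂y = 0 becomes:
    y'' + 2 = 0
General solution: y(x) = -x^2 + A x + B, where A and B are arbitrary constants fixed by the endpoint conditions.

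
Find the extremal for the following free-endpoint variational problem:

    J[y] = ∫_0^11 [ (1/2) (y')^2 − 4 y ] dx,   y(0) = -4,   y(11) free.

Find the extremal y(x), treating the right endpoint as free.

The Lagrangian L = (1/2) (y')^2 − 4 y gives
    ∂L/∂y = −4,   ∂L/∂y' = y'.
Euler-Lagrange: d/dx(y') − (−4) = 0, i.e. y'' + 4 = 0, so
    y(x) = −(4/2) x^2 + C1 x + C2.
Fixed left endpoint y(0) = -4 ⇒ C2 = -4.
The right endpoint x = 11 is free, so the natural (transversality) condition is ∂L/∂y' |_{x=11} = 0, i.e. y'(11) = 0.
Compute y'(x) = −4 x + C1, so y'(11) = −44 + C1 = 0 ⇒ C1 = 44.
Therefore the extremal is
    y(x) = −2 x^2 + 44 x − 4.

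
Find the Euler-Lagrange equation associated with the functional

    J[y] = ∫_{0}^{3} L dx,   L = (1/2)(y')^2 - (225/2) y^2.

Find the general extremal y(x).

The Lagrangian is L = (1/2)(y')^2 - (225/2) y^2.
∂L/∂y = -225y.
∂L/∂y' = y'.
The Euler-Lagrange equation d/dx(∂L/∂y') − ∂L/∂y = 0 becomes:
    y'' + 225 y = 0
General solution: y(x) = A sin(15x) + B cos(15x), where A and B are arbitrary constants fixed by the endpoint conditions.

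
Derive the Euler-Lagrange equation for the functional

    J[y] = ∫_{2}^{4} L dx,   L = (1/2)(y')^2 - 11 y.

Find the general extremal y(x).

The Lagrangian is L = (1/2)(y')^2 - 11 y.
∂L/∂y = -11.
∂L/∂y' = y'.
The Euler-Lagrange equation d/dx(∂L/∂y') − ∂L/∂y = 0 becomes:
    y'' + 11 = 0
General solution: y(x) = -(11/2) x^2 + A x + B, where A and B are arbitrary constants fixed by the endpoint conditions.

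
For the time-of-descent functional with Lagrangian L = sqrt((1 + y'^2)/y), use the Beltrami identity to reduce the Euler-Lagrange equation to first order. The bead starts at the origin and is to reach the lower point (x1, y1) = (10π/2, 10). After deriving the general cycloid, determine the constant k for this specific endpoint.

The Lagrangian L = sqrt((1 + y'^2) / y) has no explicit x dependence, so the Beltrami identity applies:
    L − y' ∂L/∂y' = C.
Compute ∂L/∂y' = y' / sqrt(y (1 + y'^2)).
Substitute:
    sqrt((1 + y'^2)/y) − y'·y' / sqrt(y (1 + y'^2))
    = (1 + y'^2) / sqrt(y (1 + y'^2)) − y'^2 / sqrt(y (1 + y'^2))
    = 1 / sqrt(y (1 + y'^2)) = C.
Squaring and rearranging gives the first integral
    y (1 + y'^2) = 1/C^2 =: k   (constant).
Solving this first-order ODE by the substitution
    y = (k/2)(1 − cos θ)
yields the cycloid parameterisation
    x(θ) = (k/2)(θ − sin θ),   y(θ) = (k/2)(1 − cos θ).
The constant k is fixed by the endpoint condition.
Now fit the given lower endpoint (x1, y1) = (10π/2, 10). At the bottom of the first arch (θ = π), the parametric equations give
    y(π) = (k/2)(1 − cos π) = k,
    x(π) = (k/2)(π − sin π) = kπ/2.
Matching y(π) = 10 gives k = 10, consistent with x(π) = 10π/2. Therefore the specific cycloid is
    x(θ) = (10/2)(θ − sin θ),   y(θ) = (10/2)(1 − cos θ).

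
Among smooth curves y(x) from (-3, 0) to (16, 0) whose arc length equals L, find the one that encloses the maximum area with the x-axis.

Set up the augmented Lagrangian using a multiplier λ for the length constraint:
    F(y, y') = y − λ sqrt(1 + y'^2).
F has no explicit x dependence, so the Beltrami identity yields a first integral
    F − y' ∂F/∂y' = C.
Compute ∂F/∂y' = −λ y' / sqrt(1 + y'^2). Then
    y − λ sqrt(1 + y'^2) + λ y'^2 / sqrt(1 + y'^2) = C
    ⇒  y − λ / sqrt(1 + y'^2) = C.
Solving for y' and integrating gives
    (x − a)^2 + (y − b)^2 = λ^2,
a circular arc of radius λ. The constants a, b are determined by the endpoint conditions y(-3) = y(16) = 0, and λ is fixed implicitly by the length constraint
    ∫_{-3}^{16} sqrt(1 + y'^2) dx = L.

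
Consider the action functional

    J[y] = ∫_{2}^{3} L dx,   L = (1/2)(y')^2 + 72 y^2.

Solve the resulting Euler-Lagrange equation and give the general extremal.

The Lagrangian is L = (1/2)(y')^2 + 72 y^2.
∂L/∂y = 144y.
∂L/∂y' = y'.
The Euler-Lagrange equation d/dx(∂L/∂y') − ∂L/∂y = 0 becomes:
    y'' - 144 y = 0
General solution: y(x) = A e^(12x) + B e^(-12x), where A and B are arbitrary constants fixed by the endpoint conditions.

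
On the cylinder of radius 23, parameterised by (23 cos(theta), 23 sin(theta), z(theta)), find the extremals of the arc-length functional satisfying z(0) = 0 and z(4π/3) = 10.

Parameterise the cylinder of radius R = 23 as
    r(θ) = (23 cos θ, 23 sin θ, z(θ)).
The arc-length element is
    ds = sqrt(529 + (dz/dθ)^2) dθ,
so the Lagrangian is L = sqrt(529 + z'^2).
L depends on z' only, not on z or θ, so ∂L/∂z = 0 and
    ∂L/∂z' = z' / sqrt(529 + z'^2).
The Euler-Lagrange equation gives
    d/dθ( z' / sqrt(529 + z'^2) ) = 0,
so z' is constant. Integrating once:
    z(θ) = a θ + b,
a helix on the cylinder (a straight line when the cylinder is unrolled). The constants a, b are determined by the endpoint conditions.
With endpoint conditions z(0) = 0 and z(4π/3) = 10: from z(0) = b we get b = 0, and a·4π/3 + 0 = 10 gives a = 15/(2π), so
    z(θ) = (15/(2π)) θ.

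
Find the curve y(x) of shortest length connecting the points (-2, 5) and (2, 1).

Arc-length functional: J[y] = ∫ sqrt(1 + (y')^2) dx.
Lagrangian L = sqrt(1 + (y')^2) has no explicit y dependence, so ∂L/∂y = 0 and the Euler-Lagrange equation gives
    d/dx( y' / sqrt(1 + (y')^2) ) = 0  ⇒  y' / sqrt(1 + (y')^2) = const.
Hence y' is constant, so y(x) is affine.
Fitting the endpoints (-2, 5) and (2, 1):
    slope m = (1 − 5) / (2 − (-2)) = -1,
    intercept c = 5 − m·(-2) = 3.
Extremal: y(x) = -x + 3.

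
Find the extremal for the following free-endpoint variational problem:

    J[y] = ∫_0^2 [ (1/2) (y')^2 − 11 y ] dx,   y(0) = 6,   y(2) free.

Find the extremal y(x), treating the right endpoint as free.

The Lagrangian L = (1/2) (y')^2 − 11 y gives
    ∂L/∂y = −11,   ∂L/∂y' = y'.
Euler-Lagrange: d/dx(y') − (−11) = 0, i.e. y'' + 11 = 0, so
    y(x) = −(11/2) x^2 + C1 x + C2.
Fixed left endpoint y(0) = 6 ⇒ C2 = 6.
The right endpoint x = 2 is free, so the natural (transversality) condition is ∂L/∂y' |_{x=2} = 0, i.e. y'(2) = 0.
Compute y'(x) = −11 x + C1, so y'(2) = −22 + C1 = 0 ⇒ C1 = 22.
Therefore the extremal is
    y(x) = −(11/2) x^2 + 22 x + 6.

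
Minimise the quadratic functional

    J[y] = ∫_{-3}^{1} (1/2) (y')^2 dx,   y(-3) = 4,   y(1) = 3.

The Lagrangian is L = (1/2) (y')^2.
Compute ∂L/∂y = 0, ∂L/∂y' = y'.
The Euler-Lagrange equation d/dx(∂L/∂y') − ∂L/∂y = 0 reduces to
    y'' = 0.
Its general solution is
    y(x) = A x + B,
with A, B fixed by the endpoint conditions.
Applying the endpoint conditions y(-3) = 4 and y(1) = 3: solve A·-3 + B = 4 and A·1 + B = 3. Subtracting gives A(1 − -3) = 3 − 4, so A = -1/4, and B = 4 − A·-3 = 13/4. Therefore
    y(x) = (-1/4) x + 13/4.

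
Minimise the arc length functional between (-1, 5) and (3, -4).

Arc-length functional: J[y] = ∫ sqrt(1 + (y')^2) dx.
Lagrangian L = sqrt(1 + (y')^2) has no explicit y dependence, so ∂L/∂y = 0 and the Euler-Lagrange equation gives
    d/dx( y' / sqrt(1 + (y')^2) ) = 0  ⇒  y' / sqrt(1 + (y')^2) = const.
Hence y' is constant, so y(x) is affine.
Fitting the endpoints (-1, 5) and (3, -4):
    slope m = ((-4) − 5) / (3 − (-1)) = -9/4,
    intercept c = 5 − m·(-1) = 11/4.
Extremal: y(x) = (-9/4) x + 11/4.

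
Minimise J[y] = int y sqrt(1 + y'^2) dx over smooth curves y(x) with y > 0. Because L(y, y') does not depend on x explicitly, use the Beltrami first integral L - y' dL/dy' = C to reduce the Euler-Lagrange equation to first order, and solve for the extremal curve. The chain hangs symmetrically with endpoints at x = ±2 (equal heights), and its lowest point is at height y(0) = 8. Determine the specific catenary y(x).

The Lagrangian L(y, y') = y sqrt(1 + y'^2) has no explicit x dependence, so the Beltrami identity applies:
    L − y' ∂L/∂y' = C.
Compute ∂L/∂y' = y · y' / sqrt(1 + y'^2). Then
    L − y' ∂L/∂y'
    = y sqrt(1 + y'^2) − y · y'^2 / sqrt(1 + y'^2)
    = y (1 + y'^2 − y'^2) / sqrt(1 + y'^2)
    = y / sqrt(1 + y'^2) = C.
Squaring gives y^2 = C^2 (1 + y'^2), i.e.
    y'^2 = y^2 / C^2 − 1.
Separating variables,
    dy / sqrt(y^2 − C^2) = dx / C,
and integrating gives arccosh(y / C) = (x − a)/C, so
    y(x) = C cosh((x − a)/C),
the catenary. The constants C and a are fixed by the two endpoint conditions (and, for the hanging-chain problem, the length constraint selects C).
Now fit the given data. The endpoints x = ±2 are symmetric at equal height, so the catenary is even about its minimum: a = 0 and y(x) = C cosh(x/C). The lowest point is y(0) = C cosh(0) = C, and we are told y(0) = 8, so C = 8. Therefore
    y(x) = 8 cosh(x/8),
and at the endpoints
    y(±2) = 8 cosh(2/8).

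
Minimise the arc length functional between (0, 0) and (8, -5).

Arc-length functional: J[y] = ∫ sqrt(1 + (y')^2) dx.
Lagrangian L = sqrt(1 + (y')^2) has no explicit y dependence, so ∂L/∂y = 0 and the Euler-Lagrange equation gives
    d/dx( y' / sqrt(1 + (y')^2) ) = 0  ⇒  y' / sqrt(1 + (y')^2) = const.
Hence y' is constant, so y(x) is affine.
Fitting the endpoints (0, 0) and (8, -5):
    slope m = ((-5) − 0) / (8 − 0) = -5/8,
    intercept c = 0 − m·0 = 0.
Extremal: y(x) = (-5/8) x.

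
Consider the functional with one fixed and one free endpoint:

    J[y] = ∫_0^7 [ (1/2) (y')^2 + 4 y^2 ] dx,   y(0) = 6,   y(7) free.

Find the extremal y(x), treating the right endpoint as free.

The Lagrangian L = (1/2) (y')^2 + 4 y^2 gives
    ∂L/∂y = 8 y,   ∂L/∂y' = y'.
Euler-Lagrange: y'' − 8 y = 0.
With k = sqrt(8), the general solution is
    y(x) = A cosh(sqrt(8) x) + B sinh(sqrt(8) x).
Fixed left endpoint y(0) = 6 ⇒ A = 6.
The right endpoint x = 7 is free, so the natural (transversality) condition is ∂L/∂y' |_{x=7} = 0, i.e. y'(7) = 0.
Compute y'(x) = A k sinh(k x) + B k cosh(k x), so
    y'(7) = A k sinh(k·7) + B k cosh(k·7) = 0
    ⇒ B = −A tanh(k·7) = − 6 tanh(sqrt(8)·7).
Therefore the extremal is
    y(x) = 6 cosh(sqrt(8) x) − 6 tanh(sqrt(8)·7) sinh(sqrt(8) x).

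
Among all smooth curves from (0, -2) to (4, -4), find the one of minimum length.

Arc-length functional: J[y] = ∫ sqrt(1 + (y')^2) dx.
Lagrangian L = sqrt(1 + (y')^2) has no explicit y dependence, so ∂L/∂y = 0 and the Euler-Lagrange equation gives
    d/dx( y' / sqrt(1 + (y')^2) ) = 0  ⇒  y' / sqrt(1 + (y')^2) = const.
Hence y' is constant, so y(x) is affine.
Fitting the endpoints (0, -2) and (4, -4):
    slope m = ((-4) − (-2)) / (4 − 0) = -1/2,
    intercept c = (-2) − m·0 = -2.
Extremal: y(x) = (-1/2) x - 2.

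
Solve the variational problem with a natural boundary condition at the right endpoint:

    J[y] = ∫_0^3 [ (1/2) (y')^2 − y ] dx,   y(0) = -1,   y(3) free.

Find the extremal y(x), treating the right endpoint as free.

The Lagrangian L = (1/2) (y')^2 − y gives
    ∂L/∂y = −1,   ∂L/∂y' = y'.
Euler-Lagrange: d/dx(y') − (−1) = 0, i.e. y'' + 1 = 0, so
    y(x) = −(1/2) x^2 + C1 x + C2.
Fixed left endpoint y(0) = -1 ⇒ C2 = -1.
The right endpoint x = 3 is free, so the natural (transversality) condition is ∂L/∂y' |_{x=3} = 0, i.e. y'(3) = 0.
Compute y'(x) = −1 x + C1, so y'(3) = −3 + C1 = 0 ⇒ C1 = 3.
Therefore the extremal is
    y(x) = −x^2/2 + 3 x − 1.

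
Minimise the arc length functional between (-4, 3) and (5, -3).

Arc-length functional: J[y] = ∫ sqrt(1 + (y')^2) dx.
Lagrangian L = sqrt(1 + (y')^2) has no explicit y dependence, so ∂L/∂y = 0 and the Euler-Lagrange equation gives
    d/dx( y' / sqrt(1 + (y')^2) ) = 0  ⇒  y' / sqrt(1 + (y')^2) = const.
Hence y' is constant, so y(x) is affine.
Fitting the endpoints (-4, 3) and (5, -3):
    slope m = ((-3) − 3) / (5 − (-4)) = -2/3,
    intercept c = 3 − m·(-4) = 1/3.
Extremal: y(x) = (-2/3) x + 1/3.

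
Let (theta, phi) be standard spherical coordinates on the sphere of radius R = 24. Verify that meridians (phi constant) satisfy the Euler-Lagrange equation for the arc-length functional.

On the sphere of radius R = 24 with spherical coordinates (θ, φ), the induced metric is
    ds^2 = 576(dθ^2 + sin^2(θ) dφ^2).
Using θ as the parameter, the arc-length functional becomes
    J[φ] = ∫ 24 sqrt(1 + sin^2(θ) (dφ/dθ)^2) dθ.
So L = 24 sqrt(1 + sin^2(θ) φ'^2). Compute
    ∂L/∂φ = 0  (L has no explicit φ dependence),
    ∂L/∂φ' = 24 sin^2(θ) φ' / sqrt(1 + sin^2(θ) φ'^2).
For the candidate φ(θ) = c (constant), φ' = 0, so ∂L/∂φ' evaluated along the candidate vanishes, and ∂L/∂φ is identically zero. Hence
    d/dθ(∂L/∂φ') − ∂L/∂φ = 0
is satisfied. Therefore meridians φ = const are extremals of arc length — they are geodesics on the sphere.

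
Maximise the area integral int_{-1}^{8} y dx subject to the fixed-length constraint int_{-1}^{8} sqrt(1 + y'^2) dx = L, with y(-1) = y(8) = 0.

Set up the augmented Lagrangian using a multiplier λ for the length constraint:
    F(y, y') = y − λ sqrt(1 + y'^2).
F has no explicit x dependence, so the Beltrami identity yields a first integral
    F − y' ∂F/∂y' = C.
Compute ∂F/∂y' = −λ y' / sqrt(1 + y'^2). Then
    y − λ sqrt(1 + y'^2) + λ y'^2 / sqrt(1 + y'^2) = C
    ⇒  y − λ / sqrt(1 + y'^2) = C.
Solving for y' and integrating gives
    (x − a)^2 + (y − b)^2 = λ^2,
a circular arc of radius λ. The constants a, b are determined by the endpoint conditions y(-1) = y(8) = 0, and λ is fixed implicitly by the length constraint
    ∫_{-1}^{8} sqrt(1 + y'^2) dx = L.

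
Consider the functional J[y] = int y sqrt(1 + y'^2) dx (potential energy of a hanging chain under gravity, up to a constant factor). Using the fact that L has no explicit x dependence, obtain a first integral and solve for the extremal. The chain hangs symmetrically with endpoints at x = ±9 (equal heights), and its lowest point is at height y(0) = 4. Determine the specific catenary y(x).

The Lagrangian L(y, y') = y sqrt(1 + y'^2) has no explicit x dependence, so the Beltrami identity applies:
    L − y' ∂L/∂y' = C.
Compute ∂L/∂y' = y · y' / sqrt(1 + y'^2). Then
    L − y' ∂L/∂y'
    = y sqrt(1 + y'^2) − y · y'^2 / sqrt(1 + y'^2)
    = y (1 + y'^2 − y'^2) / sqrt(1 + y'^2)
    = y / sqrt(1 + y'^2) = C.
Squaring gives y^2 = C^2 (1 + y'^2), i.e.
    y'^2 = y^2 / C^2 − 1.
Separating variables,
    dy / sqrt(y^2 − C^2) = dx / C,
and integrating gives arccosh(y / C) = (x − a)/C, so
    y(x) = C cosh((x − a)/C),
the catenary. The constants C and a are fixed by the two endpoint conditions (and, for the hanging-chain problem, the length constraint selects C).
Now fit the given data. The endpoints x = ±9 are symmetric at equal height, so the catenary is even about its minimum: a = 0 and y(x) = C cosh(x/C). The lowest point is y(0) = C cosh(0) = C, and we are told y(0) = 4, so C = 4. Therefore
    y(x) = 4 cosh(x/4),
and at the endpoints
    y(±9) = 4 cosh(9/4).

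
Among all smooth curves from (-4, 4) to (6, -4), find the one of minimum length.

Arc-length functional: J[y] = ∫ sqrt(1 + (y')^2) dx.
Lagrangian L = sqrt(1 + (y')^2) has no explicit y dependence, so ∂L/∂y = 0 and the Euler-Lagrange equation gives
    d/dx( y' / sqrt(1 + (y')^2) ) = 0  ⇒  y' / sqrt(1 + (y')^2) = const.
Hence y' is constant, so y(x) is affine.
Fitting the endpoints (-4, 4) and (6, -4):
    slope m = ((-4) − 4) / (6 − (-4)) = -4/5,
    intercept c = 4 − m·(-4) = 4/5.
Extremal: y(x) = (-4/5) x + 4/5.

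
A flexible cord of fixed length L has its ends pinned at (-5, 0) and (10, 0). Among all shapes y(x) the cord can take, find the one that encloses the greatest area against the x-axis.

Set up the augmented Lagrangian using a multiplier λ for the length constraint:
    F(y, y') = y − λ sqrt(1 + y'^2).
F has no explicit x dependence, so the Beltrami identity yields a first integral
    F − y' ∂F/∂y' = C.
Compute ∂F/∂y' = −λ y' / sqrt(1 + y'^2). Then
    y − λ sqrt(1 + y'^2) + λ y'^2 / sqrt(1 + y'^2) = C
    ⇒  y − λ / sqrt(1 + y'^2) = C.
Solving for y' and integrating gives
    (x − a)^2 + (y − b)^2 = λ^2,
a circular arc of radius λ. The constants a, b are determined by the endpoint conditions y(-5) = y(10) = 0, and λ is fixed implicitly by the length constraint
    ∫_{-5}^{10} sqrt(1 + y'^2) dx = L.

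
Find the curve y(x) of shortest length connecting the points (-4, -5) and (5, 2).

Arc-length functional: J[y] = ∫ sqrt(1 + (y')^2) dx.
Lagrangian L = sqrt(1 + (y')^2) has no explicit y dependence, so ∂L/∂y = 0 and the Euler-Lagrange equation gives
    d/dx( y' / sqrt(1 + (y')^2) ) = 0  ⇒  y' / sqrt(1 + (y')^2) = const.
Hence y' is constant, so y(x) is affine.
Fitting the endpoints (-4, -5) and (5, 2):
    slope m = (2 − (-5)) / (5 − (-4)) = 7/9,
    intercept c = (-5) − m·(-4) = -17/9.
Extremal: y(x) = (7/9) x - 17/9.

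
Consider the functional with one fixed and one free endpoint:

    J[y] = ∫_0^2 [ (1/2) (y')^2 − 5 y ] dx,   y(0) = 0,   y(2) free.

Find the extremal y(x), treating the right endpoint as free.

The Lagrangian L = (1/2) (y')^2 − 5 y gives
    ∂L/∂y = −5,   ∂L/∂y' = y'.
Euler-Lagrange: d/dx(y') − (−5) = 0, i.e. y'' + 5 = 0, so
    y(x) = −(5/2) x^2 + C1 x + C2.
Fixed left endpoint y(0) = 0 ⇒ C2 = 0.
The right endpoint x = 2 is free, so the natural (transversality) condition is ∂L/∂y' |_{x=2} = 0, i.e. y'(2) = 0.
Compute y'(x) = −5 x + C1, so y'(2) = −10 + C1 = 0 ⇒ C1 = 10.
Therefore the extremal is
    y(x) = −(5/2) x^2 + 10 x.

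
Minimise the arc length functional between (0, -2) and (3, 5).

Arc-length functional: J[y] = ∫ sqrt(1 + (y')^2) dx.
Lagrangian L = sqrt(1 + (y')^2) has no explicit y dependence, so ∂L/∂y = 0 and the Euler-Lagrange equation gives
    d/dx( y' / sqrt(1 + (y')^2) ) = 0  ⇒  y' / sqrt(1 + (y')^2) = const.
Hence y' is constant, so y(x) is affine.
Fitting the endpoints (0, -2) and (3, 5):
    slope m = (5 − (-2)) / (3 − 0) = 7/3,
    intercept c = (-2) − m·0 = -2.
Extremal: y(x) = (7/3) x - 2.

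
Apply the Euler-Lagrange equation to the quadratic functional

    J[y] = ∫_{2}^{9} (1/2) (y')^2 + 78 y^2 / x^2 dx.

The Lagrangian is L = (1/2) (y')^2 + 78 y^2 / x^2.
Compute ∂L/∂y = 156y/x^2, ∂L/∂y' = y'.
The Euler-Lagrange equation d/dx(∂L/∂y') − ∂L/∂y = 0 reduces to
    y'' − 156/x^2 · y = 0  (x > 0).
Its general solution is
    y(x) = A x^13 + B x^(-12),
with A, B fixed by the endpoint conditions.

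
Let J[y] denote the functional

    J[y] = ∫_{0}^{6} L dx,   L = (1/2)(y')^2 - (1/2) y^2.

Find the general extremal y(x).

The Lagrangian is L = (1/2)(y')^2 - (1/2) y^2.
∂L/∂y = -y.
∂L/∂y' = y'.
The Euler-Lagrange equation d/dx(∂L/∂y') − ∂L/∂y = 0 becomes:
    y'' + y = 0
General solution: y(x) = A sin(x) + B cos(x), where A and B are arbitrary constants fixed by the endpoint conditions.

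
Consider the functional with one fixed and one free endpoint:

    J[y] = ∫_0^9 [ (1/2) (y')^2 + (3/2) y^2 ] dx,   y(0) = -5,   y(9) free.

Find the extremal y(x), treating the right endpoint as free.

The Lagrangian L = (1/2) (y')^2 + (3/2) y^2 gives
    ∂L/∂y = 3 y,   ∂L/∂y' = y'.
Euler-Lagrange: y'' − 3 y = 0.
With k = sqrt(3), the general solution is
    y(x) = A cosh(sqrt(3) x) + B sinh(sqrt(3) x).
Fixed left endpoint y(0) = -5 ⇒ A = -5.
The right endpoint x = 9 is free, so the natural (transversality) condition is ∂L/∂y' |_{x=9} = 0, i.e. y'(9) = 0.
Compute y'(x) = A k sinh(k x) + B k cosh(k x), so
    y'(9) = A k sinh(k·9) + B k cosh(k·9) = 0
    ⇒ B = −A tanh(k·9) = 5 tanh(sqrt(3)·9).
Therefore the extremal is
    y(x) = −5 cosh(sqrt(3) x) + 5 tanh(sqrt(3)·9) sinh(sqrt(3) x).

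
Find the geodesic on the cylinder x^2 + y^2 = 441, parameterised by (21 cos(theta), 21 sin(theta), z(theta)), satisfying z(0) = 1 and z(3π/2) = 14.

Parameterise the cylinder of radius R = 21 as
    r(θ) = (21 cos θ, 21 sin θ, z(θ)).
The arc-length element is
    ds = sqrt(441 + (dz/dθ)^2) dθ,
so the Lagrangian is L = sqrt(441 + z'^2).
L depends on z' only, not on z or θ, so ∂L/∂z = 0 and
    ∂L/∂z' = z' / sqrt(441 + z'^2).
The Euler-Lagrange equation gives
    d/dθ( z' / sqrt(441 + z'^2) ) = 0,
so z' is constant. Integrating once:
    z(θ) = a θ + b,
a helix on the cylinder (a straight line when the cylinder is unrolled). The constants a, b are determined by the endpoint conditions.
With endpoint conditions z(0) = 1 and z(3π/2) = 14: from z(0) = b we get b = 1, and a·3π/2 + 1 = 14 gives a = 26/(3π), so
    z(θ) = (26/(3π)) θ + 1.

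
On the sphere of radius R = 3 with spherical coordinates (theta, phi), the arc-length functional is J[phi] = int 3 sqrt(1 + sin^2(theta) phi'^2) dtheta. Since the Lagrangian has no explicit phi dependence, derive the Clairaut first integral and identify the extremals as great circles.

On the sphere of radius R = 3 with spherical coordinates (θ, φ), the induced metric is
    ds^2 = 9(dθ^2 + sin^2(θ) dφ^2).
Parameterise by θ; the arc-length functional is
    J[φ] = ∫ 3 sqrt(1 + sin^2(θ) (dφ/dθ)^2) dθ,
so L = 3 sqrt(1 + sin^2(θ) φ'^2). Compute
    ∂L/∂φ = 0  (L has no explicit φ dependence),
    ∂L/∂φ' = 3 sin^2(θ) φ' / sqrt(1 + sin^2(θ) φ'^2).
Since ∂L/∂φ = 0, the Euler-Lagrange equation
    d/dθ(∂L/∂φ') − ∂L/∂φ = 0
reduces to d/dθ(∂L/∂φ') = 0, i.e. the momentum conjugate to φ is conserved:
    3 sin^2(θ) φ' / sqrt(1 + sin^2(θ) φ'^2) = C.
The overall factor of 3 is constant, so dividing through gives Clairaut's relation sin^2(θ) φ' / sqrt(1 + sin^2(θ) φ'^2) = C' (with C' = C/3). Solving for φ' and integrating gives the great-circle family
    cot(θ) = A cos(φ − φ_0),
i.e. the intersection of the sphere with a plane through the origin. The two constants A and φ_0 (equivalently C and one phase) are fixed by the two endpoint conditions.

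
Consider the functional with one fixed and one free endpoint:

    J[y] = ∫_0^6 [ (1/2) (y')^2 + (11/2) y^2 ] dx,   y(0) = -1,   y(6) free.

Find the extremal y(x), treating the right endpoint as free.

The Lagrangian L = (1/2) (y')^2 + (11/2) y^2 gives
    ∂L/∂y = 11 y,   ∂L/∂y' = y'.
Euler-Lagrange: y'' − 11 y = 0.
With k = sqrt(11), the general solution is
    y(x) = A cosh(sqrt(11) x) + B sinh(sqrt(11) x).
Fixed left endpoint y(0) = -1 ⇒ A = -1.
The right endpoint x = 6 is free, so the natural (transversality) condition is ∂L/∂y' |_{x=6} = 0, i.e. y'(6) = 0.
Compute y'(x) = A k sinh(k x) + B k cosh(k x), so
    y'(6) = A k sinh(k·6) + B k cosh(k·6) = 0
    ⇒ B = −A tanh(k·6) = tanh(sqrt(11)·6).
Therefore the extremal is
    y(x) = −cosh(sqrt(11) x) + tanh(sqrt(11)·6) sinh(sqrt(11) x).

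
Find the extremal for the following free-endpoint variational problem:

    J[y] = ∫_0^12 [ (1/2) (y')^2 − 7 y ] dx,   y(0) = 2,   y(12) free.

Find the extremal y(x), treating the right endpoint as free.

The Lagrangian L = (1/2) (y')^2 − 7 y gives
    ∂L/∂y = −7,   ∂L/∂y' = y'.
Euler-Lagrange: d/dx(y') − (−7) = 0, i.e. y'' + 7 = 0, so
    y(x) = −(7/2) x^2 + C1 x + C2.
Fixed left endpoint y(0) = 2 ⇒ C2 = 2.
The right endpoint x = 12 is free, so the natural (transversality) condition is ∂L/∂y' |_{x=12} = 0, i.e. y'(12) = 0.
Compute y'(x) = −7 x + C1, so y'(12) = −84 + C1 = 0 ⇒ C1 = 84.
Therefore the extremal is
    y(x) = −(7/2) x^2 + 84 x + 2.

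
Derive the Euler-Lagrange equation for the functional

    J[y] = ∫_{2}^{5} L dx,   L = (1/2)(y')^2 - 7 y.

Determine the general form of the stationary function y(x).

The Lagrangian is L = (1/2)(y')^2 - 7 y.
∂L/∂y = -7.
∂L/∂y' = y'.
The Euler-Lagrange equation d/dx(∂L/∂y') − ∂L/∂y = 0 becomes:
    y'' + 7 = 0
General solution: y(x) = -(7/2) x^2 + A x + B, where A and B are arbitrary constants fixed by the endpoint conditions.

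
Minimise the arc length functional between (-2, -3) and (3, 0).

Arc-length functional: J[y] = ∫ sqrt(1 + (y')^2) dx.
Lagrangian L = sqrt(1 + (y')^2) has no explicit y dependence, so ∂L/∂y = 0 and the Euler-Lagrange equation gives
    d/dx( y' / sqrt(1 + (y')^2) ) = 0  ⇒  y' / sqrt(1 + (y')^2) = const.
Hence y' is constant, so y(x) is affine.
Fitting the endpoints (-2, -3) and (3, 0):
    slope m = (0 − (-3)) / (3 − (-2)) = 3/5,
    intercept c = (-3) − m·(-2) = -9/5.
Extremal: y(x) = (3/5) x - 9/5.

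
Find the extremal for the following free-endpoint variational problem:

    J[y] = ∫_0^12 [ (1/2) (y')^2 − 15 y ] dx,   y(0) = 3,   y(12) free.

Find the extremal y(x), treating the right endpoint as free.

The Lagrangian L = (1/2) (y')^2 − 15 y gives
    ∂L/∂y = −15,   ∂L/∂y' = y'.
Euler-Lagrange: d/dx(y') − (−15) = 0, i.e. y'' + 15 = 0, so
    y(x) = −(15/2) x^2 + C1 x + C2.
Fixed left endpoint y(0) = 3 ⇒ C2 = 3.
The right endpoint x = 12 is free, so the natural (transversality) condition is ∂L/∂y' |_{x=12} = 0, i.e. y'(12) = 0.
Compute y'(x) = −15 x + C1, so y'(12) = −180 + C1 = 0 ⇒ C1 = 180.
Therefore the extremal is
    y(x) = −(15/2) x^2 + 180 x + 3.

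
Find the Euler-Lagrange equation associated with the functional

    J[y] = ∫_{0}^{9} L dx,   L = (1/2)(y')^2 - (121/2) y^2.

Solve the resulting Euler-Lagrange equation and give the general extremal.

The Lagrangian is L = (1/2)(y')^2 - (121/2) y^2.
∂L/∂y = -121y.
∂L/∂y' = y'.
The Euler-Lagrange equation d/dx(∂L/∂y') − ∂L/∂y = 0 becomes:
    y'' + 121 y = 0
General solution: y(x) = A sin(11x) + B cos(11x), where A and B are arbitrary constants fixed by the endpoint conditions.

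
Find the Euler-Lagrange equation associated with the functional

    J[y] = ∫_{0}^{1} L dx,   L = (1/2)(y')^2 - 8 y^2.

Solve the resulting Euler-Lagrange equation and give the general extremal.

The Lagrangian is L = (1/2)(y')^2 - 8 y^2.
∂L/∂y = -16y.
∂L/∂y' = y'.
The Euler-Lagrange equation d/dx(∂L/∂y') − ∂L/∂y = 0 becomes:
    y'' + 16 y = 0
General solution: y(x) = A sin(4x) + B cos(4x), where A and B are arbitrary constants fixed by the endpoint conditions.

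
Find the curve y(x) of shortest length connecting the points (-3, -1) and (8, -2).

Arc-length functional: J[y] = ∫ sqrt(1 + (y')^2) dx.
Lagrangian L = sqrt(1 + (y')^2) has no explicit y dependence, so ∂L/∂y = 0 and the Euler-Lagrange equation gives
    d/dx( y' / sqrt(1 + (y')^2) ) = 0  ⇒  y' / sqrt(1 + (y')^2) = const.
Hence y' is constant, so y(x) is affine.
Fitting the endpoints (-3, -1) and (8, -2):
    slope m = ((-2) − (-1)) / (8 − (-3)) = -1/11,
    intercept c = (-1) − m·(-3) = -14/11.
Extremal: y(x) = (-1/11) x - 14/11.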